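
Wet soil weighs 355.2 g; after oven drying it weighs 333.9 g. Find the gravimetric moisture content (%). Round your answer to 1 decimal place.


Step 1: Water mass = wet - dry = 355.2 - 333.9 = 21.3 g
Step 2: w = 100 * water mass / dry mass
Step 3: w = 100 * 21.3 / 333.9 = 6.4%

6.4


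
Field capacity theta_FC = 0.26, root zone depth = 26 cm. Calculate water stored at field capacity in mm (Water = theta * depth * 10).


Step 1: Water (mm) = theta_FC * depth (cm) * 10
Step 2: Water = 0.26 * 26 * 10
Step 3: Water = 67.6 mm

67.6


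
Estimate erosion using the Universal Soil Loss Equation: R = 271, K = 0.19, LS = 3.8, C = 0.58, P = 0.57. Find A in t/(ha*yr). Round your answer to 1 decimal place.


Step 1: A = R * K * LS * C * P
Step 2: R * K = 271 * 0.19 = 51.49
Step 3: (R*K) * LS = 51.49 * 3.8 = 195.662
Step 4: * C * P = 195.662 * 0.58 * 0.57 = 64.7
Step 5: A = 64.7 t/(ha*yr)

64.7


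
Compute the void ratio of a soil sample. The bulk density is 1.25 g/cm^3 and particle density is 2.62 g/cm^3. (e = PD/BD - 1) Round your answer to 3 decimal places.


Step 1: e = PD / BD - 1
Step 2: e = 2.62 / 1.25 - 1
Step 3: e = 2.096 - 1
Step 4: e = 1.096

1.096


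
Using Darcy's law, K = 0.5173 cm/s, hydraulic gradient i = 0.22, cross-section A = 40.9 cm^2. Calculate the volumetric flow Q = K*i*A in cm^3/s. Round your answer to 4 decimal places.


Step 1: Apply Darcy's law: Q = K * i * A
Step 2: Q = 0.5173 * 0.22 * 40.9
Step 3: Q = 4.6547 cm^3/s

4.6547


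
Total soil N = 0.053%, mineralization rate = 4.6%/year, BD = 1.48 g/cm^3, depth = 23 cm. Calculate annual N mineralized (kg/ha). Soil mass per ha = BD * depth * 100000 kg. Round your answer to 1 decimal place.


Step 1: Soil mass per ha = BD * depth * 100000 = 1.48 * 23 * 100000 = 3404000 kg
Step 2: Total N pool = soil mass * N%/100 = 3404000 * 0.053/100 = 1804.12 kg/ha
Step 3: N mineralized = N pool * rate%/100 = 1804.12 * 4.6/100 = 83.0 kg/ha/yr

83.0


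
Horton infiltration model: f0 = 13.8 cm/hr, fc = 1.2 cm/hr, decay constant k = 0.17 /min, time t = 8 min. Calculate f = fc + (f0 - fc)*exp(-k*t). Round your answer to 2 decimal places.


Step 1: f = fc + (f0 - fc) * exp(-k * t)
Step 2: exp(-0.17 * 8) = 0.256661
Step 3: f = 1.2 + (13.8 - 1.2) * 0.256661
Step 4: f = 1.2 + 12.6 * 0.256661
Step 5: f = 4.43 cm/hr

4.43


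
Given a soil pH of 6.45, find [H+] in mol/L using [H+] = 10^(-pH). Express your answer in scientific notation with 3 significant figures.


Step 1: [H+] = 10^(-pH)
Step 2: [H+] = 10^(-6.45)
Step 3: [H+] = 3.55e-07 mol/L

3.55e-07


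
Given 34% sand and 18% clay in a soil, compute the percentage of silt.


Step 1: sand + silt + clay = 100%
Step 2: silt = 100 - sand - clay
Step 3: silt = 100 - 34 - 18
Step 4: silt = 48%

48


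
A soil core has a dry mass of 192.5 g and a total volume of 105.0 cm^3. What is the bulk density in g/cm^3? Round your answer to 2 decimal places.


Step 1: Identify the formula: BD = dry mass / volume
Step 2: Substitute values: BD = 192.5 / 105.0
Step 3: BD = 1.83 g/cm^3

1.83


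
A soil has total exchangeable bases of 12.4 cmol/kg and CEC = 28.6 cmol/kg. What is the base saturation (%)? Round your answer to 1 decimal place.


Step 1: BS = 100 * (sum of bases) / CEC
Step 2: BS = 100 * 12.4 / 28.6
Step 3: BS = 43.4%

43.4


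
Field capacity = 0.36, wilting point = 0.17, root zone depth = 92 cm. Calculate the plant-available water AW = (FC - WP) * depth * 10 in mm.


Step 1: Available water = (FC - WP) * depth * 10
Step 2: AW = (0.36 - 0.17) * 92 * 10
Step 3: AW = 0.19 * 92 * 10
Step 4: AW = 174.8 mm

174.8


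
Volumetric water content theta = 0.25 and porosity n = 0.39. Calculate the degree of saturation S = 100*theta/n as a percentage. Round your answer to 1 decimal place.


Step 1: S = 100 * theta_v / n
Step 2: S = 100 * 0.25 / 0.39
Step 3: S = 64.1%

64.1


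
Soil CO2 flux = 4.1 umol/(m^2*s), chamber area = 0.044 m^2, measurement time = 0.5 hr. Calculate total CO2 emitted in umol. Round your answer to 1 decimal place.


Step 1: Convert time to seconds: 0.5 hr * 3600 = 1800.0 s
Step 2: Total = flux * area * time_s
Step 3: Total = 4.1 * 0.044 * 1800.0
Step 4: Total = 324.7 umol

324.7


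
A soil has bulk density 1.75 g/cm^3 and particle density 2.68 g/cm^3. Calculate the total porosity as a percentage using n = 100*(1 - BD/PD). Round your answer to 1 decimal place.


Step 1: Formula: n = 100 * (1 - BD / PD)
Step 2: n = 100 * (1 - 1.75 / 2.68)
Step 3: n = 100 * (1 - 0.65299)
Step 4: n = 34.7%

34.7


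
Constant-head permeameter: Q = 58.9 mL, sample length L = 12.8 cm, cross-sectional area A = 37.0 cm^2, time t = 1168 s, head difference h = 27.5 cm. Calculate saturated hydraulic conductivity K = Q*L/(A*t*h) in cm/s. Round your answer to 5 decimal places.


Step 1: K = Q * L / (A * t * h)
Step 2: Numerator = 58.9 * 12.8 = 753.92
Step 3: Denominator = 37.0 * 1168 * 27.5 = 1188440.0
Step 4: K = 753.92 / 1188440.0 = 0.00063 cm/s

0.00063


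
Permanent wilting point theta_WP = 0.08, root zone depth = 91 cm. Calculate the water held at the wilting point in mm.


Step 1: Water (mm) = theta_WP * depth * 10
Step 2: Water = 0.08 * 91 * 10
Step 3: Water = 72.8 mm

72.8


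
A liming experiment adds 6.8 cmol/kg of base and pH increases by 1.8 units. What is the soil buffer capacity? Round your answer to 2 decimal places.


Step 1: BC = change in base / change in pH
Step 2: BC = 6.8 / 1.8
Step 3: BC = 3.78 cmol/(kg*pH unit)

3.78


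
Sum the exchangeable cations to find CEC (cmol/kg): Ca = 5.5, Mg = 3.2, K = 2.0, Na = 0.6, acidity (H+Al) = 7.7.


Step 1: CEC = Ca + Mg + K + Na + (H+Al)
Step 2: CEC = 5.5 + 3.2 + 2.0 + 0.6 + 7.7
Step 3: CEC = 19.0 cmol/kg

19.0


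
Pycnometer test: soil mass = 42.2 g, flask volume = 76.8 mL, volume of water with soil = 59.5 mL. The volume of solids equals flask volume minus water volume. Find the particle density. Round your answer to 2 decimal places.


Step 1: Volume of solids = flask volume - water volume with soil
Step 2: V_solids = 76.8 - 59.5 = 17.3 mL
Step 3: Particle density = mass / V_solids = 42.2 / 17.3 = 2.44 g/cm^3

2.44


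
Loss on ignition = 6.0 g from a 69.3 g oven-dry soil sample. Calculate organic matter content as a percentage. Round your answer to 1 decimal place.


Step 1: OM% = 100 * LOI / sample mass
Step 2: OM = 100 * 6.0 / 69.3
Step 3: OM = 8.7%

8.7


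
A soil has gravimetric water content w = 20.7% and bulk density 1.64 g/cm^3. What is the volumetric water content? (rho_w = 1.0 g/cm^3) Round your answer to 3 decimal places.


Step 1: theta = (w / 100) * BD / rho_w
Step 2: theta = (20.7 / 100) * 1.64 / 1.0
Step 3: theta = 0.207 * 1.64
Step 4: theta = 0.339

0.339


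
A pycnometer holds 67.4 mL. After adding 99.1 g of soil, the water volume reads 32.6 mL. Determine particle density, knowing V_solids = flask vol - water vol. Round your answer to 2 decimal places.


Step 1: Volume of solids = flask volume - water volume with soil
Step 2: V_solids = 67.4 - 32.6 = 34.8 mL
Step 3: Particle density = mass / V_solids = 99.1 / 34.8 = 2.85 g/cm^3

2.85


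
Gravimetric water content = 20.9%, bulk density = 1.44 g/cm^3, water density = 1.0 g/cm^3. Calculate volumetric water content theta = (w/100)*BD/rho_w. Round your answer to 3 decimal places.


Step 1: theta = (w / 100) * BD / rho_w
Step 2: theta = (20.9 / 100) * 1.44 / 1.0
Step 3: theta = 0.209 * 1.44
Step 4: theta = 0.301

0.301


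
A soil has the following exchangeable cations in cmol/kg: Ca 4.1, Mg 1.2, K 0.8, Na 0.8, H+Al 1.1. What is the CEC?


Step 1: CEC = Ca + Mg + K + Na + (H+Al)
Step 2: CEC = 4.1 + 1.2 + 0.8 + 0.8 + 1.1
Step 3: CEC = 8.0 cmol/kg

8.0


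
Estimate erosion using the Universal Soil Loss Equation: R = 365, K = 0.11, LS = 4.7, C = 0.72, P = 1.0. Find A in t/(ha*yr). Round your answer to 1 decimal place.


Step 1: A = R * K * LS * C * P
Step 2: R * K = 365 * 0.11 = 40.15
Step 3: (R*K) * LS = 40.15 * 4.7 = 188.705
Step 4: * C * P = 188.705 * 0.72 * 1.0 = 135.9
Step 5: A = 135.9 t/(ha*yr)

135.9


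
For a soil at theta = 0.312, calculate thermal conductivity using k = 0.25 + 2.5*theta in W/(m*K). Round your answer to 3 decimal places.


Step 1: k = 0.25 + 2.5 * theta
Step 2: k = 0.25 + 2.5 * 0.312
Step 3: k = 0.25 + 0.78
Step 4: k = 1.03 W/(m*K)

1.03


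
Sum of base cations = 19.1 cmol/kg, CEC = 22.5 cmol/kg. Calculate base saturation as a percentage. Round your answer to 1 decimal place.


Step 1: BS = 100 * (sum of bases) / CEC
Step 2: BS = 100 * 19.1 / 22.5
Step 3: BS = 84.9%

84.9


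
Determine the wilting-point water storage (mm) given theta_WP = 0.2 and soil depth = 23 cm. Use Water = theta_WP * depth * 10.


Step 1: Water (mm) = theta_WP * depth * 10
Step 2: Water = 0.2 * 23 * 10
Step 3: Water = 46.0 mm

46.0


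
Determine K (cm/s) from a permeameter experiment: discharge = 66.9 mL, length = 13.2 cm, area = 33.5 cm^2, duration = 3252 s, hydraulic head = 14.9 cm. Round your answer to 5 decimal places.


Step 1: K = Q * L / (A * t * h)
Step 2: Numerator = 66.9 * 13.2 = 883.08
Step 3: Denominator = 33.5 * 3252 * 14.9 = 1623235.8
Step 4: K = 883.08 / 1623235.8 = 0.00054 cm/s

0.00054


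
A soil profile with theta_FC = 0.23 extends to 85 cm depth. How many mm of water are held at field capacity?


Step 1: Water (mm) = theta_FC * depth (cm) * 10
Step 2: Water = 0.23 * 85 * 10
Step 3: Water = 195.5 mm

195.5


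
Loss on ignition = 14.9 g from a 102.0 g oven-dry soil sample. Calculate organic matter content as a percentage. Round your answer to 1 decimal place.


Step 1: OM% = 100 * LOI / sample mass
Step 2: OM = 100 * 14.9 / 102.0
Step 3: OM = 14.6%

14.6


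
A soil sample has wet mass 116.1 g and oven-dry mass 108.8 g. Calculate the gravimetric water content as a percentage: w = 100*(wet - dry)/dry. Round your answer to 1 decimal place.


Step 1: Water mass = wet - dry = 116.1 - 108.8 = 7.3 g
Step 2: w = 100 * water mass / dry mass
Step 3: w = 100 * 7.3 / 108.8 = 6.7%

6.7


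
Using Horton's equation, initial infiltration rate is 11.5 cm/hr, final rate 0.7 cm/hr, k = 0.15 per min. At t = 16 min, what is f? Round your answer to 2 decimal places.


Step 1: f = fc + (f0 - fc) * exp(-k * t)
Step 2: exp(-0.15 * 16) = 0.090718
Step 3: f = 0.7 + (11.5 - 0.7) * 0.090718
Step 4: f = 0.7 + 10.8 * 0.090718
Step 5: f = 1.68 cm/hr

1.68


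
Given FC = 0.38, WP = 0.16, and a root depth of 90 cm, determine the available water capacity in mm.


Step 1: Available water = (FC - WP) * depth * 10
Step 2: AW = (0.38 - 0.16) * 90 * 10
Step 3: AW = 0.22 * 90 * 10
Step 4: AW = 198.0 mm

198.0


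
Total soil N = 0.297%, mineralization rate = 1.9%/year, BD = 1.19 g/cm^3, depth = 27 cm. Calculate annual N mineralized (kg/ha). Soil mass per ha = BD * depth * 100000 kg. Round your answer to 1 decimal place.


Step 1: Soil mass per ha = BD * depth * 100000 = 1.19 * 27 * 100000 = 3213000 kg
Step 2: Total N pool = soil mass * N%/100 = 3213000 * 0.297/100 = 9542.61 kg/ha
Step 3: N mineralized = N pool * rate%/100 = 9542.61 * 1.9/100 = 181.3 kg/ha/yr

181.3


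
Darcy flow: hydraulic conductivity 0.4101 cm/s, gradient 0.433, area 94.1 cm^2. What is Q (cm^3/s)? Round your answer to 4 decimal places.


Step 1: Apply Darcy's law: Q = K * i * A
Step 2: Q = 0.4101 * 0.433 * 94.1
Step 3: Q = 16.7096 cm^3/s

16.7096


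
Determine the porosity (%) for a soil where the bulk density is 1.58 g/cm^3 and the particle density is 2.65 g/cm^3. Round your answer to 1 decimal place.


Step 1: Formula: n = 100 * (1 - BD / PD)
Step 2: n = 100 * (1 - 1.58 / 2.65)
Step 3: n = 100 * (1 - 0.59623)
Step 4: n = 40.4%

40.4


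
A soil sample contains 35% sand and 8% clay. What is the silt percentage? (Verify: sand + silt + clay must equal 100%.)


Step 1: sand + silt + clay = 100%
Step 2: silt = 100 - sand - clay
Step 3: silt = 100 - 35 - 8
Step 4: silt = 57%

57


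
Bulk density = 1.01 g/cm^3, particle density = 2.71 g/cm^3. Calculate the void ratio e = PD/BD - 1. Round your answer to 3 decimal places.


Step 1: e = PD / BD - 1
Step 2: e = 2.71 / 1.01 - 1
Step 3: e = 2.68317 - 1
Step 4: e = 1.683

1.683


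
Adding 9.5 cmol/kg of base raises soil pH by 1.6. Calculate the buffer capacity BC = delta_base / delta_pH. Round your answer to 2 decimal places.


Step 1: BC = change in base / change in pH
Step 2: BC = 9.5 / 1.6
Step 3: BC = 5.94 cmol/(kg*pH unit)

5.94


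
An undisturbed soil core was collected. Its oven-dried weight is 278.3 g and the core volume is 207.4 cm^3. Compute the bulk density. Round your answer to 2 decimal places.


Step 1: Identify the formula: BD = dry mass / volume
Step 2: Substitute values: BD = 278.3 / 207.4
Step 3: BD = 1.34 g/cm^3

1.34


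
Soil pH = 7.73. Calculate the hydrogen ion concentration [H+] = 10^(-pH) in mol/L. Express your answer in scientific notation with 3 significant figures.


Step 1: [H+] = 10^(-pH)
Step 2: [H+] = 10^(-7.73)
Step 3: [H+] = 1.86e-08 mol/L

1.86e-08


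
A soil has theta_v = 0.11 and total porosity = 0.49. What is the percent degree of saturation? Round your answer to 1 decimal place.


Step 1: S = 100 * theta_v / n
Step 2: S = 100 * 0.11 / 0.49
Step 3: S = 22.4%

22.4


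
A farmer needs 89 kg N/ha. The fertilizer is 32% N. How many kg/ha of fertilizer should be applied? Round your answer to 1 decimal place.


Step 1: Fertilizer rate = target N / (N content / 100)
Step 2: Rate = 89 / (32 / 100)
Step 3: Rate = 89 / 0.32
Step 4: Rate = 278.1 kg/ha

278.1


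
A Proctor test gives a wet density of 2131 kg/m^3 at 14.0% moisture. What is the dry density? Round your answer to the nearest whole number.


Step 1: Dry density = wet density / (1 + w/100)
Step 2: Dry density = 2131 / (1 + 14.0/100)
Step 3: Dry density = 2131 / 1.14
Step 4: Dry density = 1869 kg/m^3

1869


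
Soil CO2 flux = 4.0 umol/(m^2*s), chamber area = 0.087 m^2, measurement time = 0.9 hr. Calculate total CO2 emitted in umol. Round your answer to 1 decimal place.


Step 1: Convert time to seconds: 0.9 hr * 3600 = 3240.0 s
Step 2: Total = flux * area * time_s
Step 3: Total = 4.0 * 0.087 * 3240.0
Step 4: Total = 1127.5 umol

1127.5


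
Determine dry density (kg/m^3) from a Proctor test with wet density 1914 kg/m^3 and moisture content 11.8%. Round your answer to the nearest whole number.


Step 1: Dry density = wet density / (1 + w/100)
Step 2: Dry density = 1914 / (1 + 11.8/100)
Step 3: Dry density = 1914 / 1.118
Step 4: Dry density = 1712 kg/m^3

1712


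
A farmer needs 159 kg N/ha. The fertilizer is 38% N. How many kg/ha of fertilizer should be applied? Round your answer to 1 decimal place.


Step 1: Fertilizer rate = target N / (N content / 100)
Step 2: Rate = 159 / (38 / 100)
Step 3: Rate = 159 / 0.38
Step 4: Rate = 418.4 kg/ha

418.4


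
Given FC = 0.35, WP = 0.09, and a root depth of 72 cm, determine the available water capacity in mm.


Step 1: Available water = (FC - WP) * depth * 10
Step 2: AW = (0.35 - 0.09) * 72 * 10
Step 3: AW = 0.26 * 72 * 10
Step 4: AW = 187.2 mm

187.2


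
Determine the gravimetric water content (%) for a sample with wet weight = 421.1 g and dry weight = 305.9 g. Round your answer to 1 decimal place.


Step 1: Water mass = wet - dry = 421.1 - 305.9 = 115.2 g
Step 2: w = 100 * water mass / dry mass
Step 3: w = 100 * 115.2 / 305.9 = 37.7%

37.7


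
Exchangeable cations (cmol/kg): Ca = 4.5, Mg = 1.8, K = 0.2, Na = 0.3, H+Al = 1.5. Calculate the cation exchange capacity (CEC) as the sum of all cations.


Step 1: CEC = Ca + Mg + K + Na + (H+Al)
Step 2: CEC = 4.5 + 1.8 + 0.2 + 0.3 + 1.5
Step 3: CEC = 8.3 cmol/kg

8.3


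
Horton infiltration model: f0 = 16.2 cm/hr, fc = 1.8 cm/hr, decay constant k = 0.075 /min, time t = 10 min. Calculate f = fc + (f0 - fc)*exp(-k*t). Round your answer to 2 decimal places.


Step 1: f = fc + (f0 - fc) * exp(-k * t)
Step 2: exp(-0.075 * 10) = 0.472367
Step 3: f = 1.8 + (16.2 - 1.8) * 0.472367
Step 4: f = 1.8 + 14.4 * 0.472367
Step 5: f = 8.6 cm/hr

8.6


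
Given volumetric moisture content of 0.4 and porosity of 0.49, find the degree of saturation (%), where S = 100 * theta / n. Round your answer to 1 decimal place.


Step 1: S = 100 * theta_v / n
Step 2: S = 100 * 0.4 / 0.49
Step 3: S = 81.6%

81.6


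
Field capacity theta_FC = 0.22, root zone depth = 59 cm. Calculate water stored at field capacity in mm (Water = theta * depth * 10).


Step 1: Water (mm) = theta_FC * depth (cm) * 10
Step 2: Water = 0.22 * 59 * 10
Step 3: Water = 129.8 mm

129.8


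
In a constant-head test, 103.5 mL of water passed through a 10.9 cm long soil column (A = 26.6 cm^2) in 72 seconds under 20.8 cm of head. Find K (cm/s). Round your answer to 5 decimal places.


Step 1: K = Q * L / (A * t * h)
Step 2: Numerator = 103.5 * 10.9 = 1128.15
Step 3: Denominator = 26.6 * 72 * 20.8 = 39836.16
Step 4: K = 1128.15 / 39836.16 = 0.02832 cm/s

0.02832


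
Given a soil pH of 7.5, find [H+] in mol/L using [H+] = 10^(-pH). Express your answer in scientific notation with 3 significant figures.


Step 1: [H+] = 10^(-pH)
Step 2: [H+] = 10^(-7.5)
Step 3: [H+] = 3.16e-08 mol/L

3.16e-08


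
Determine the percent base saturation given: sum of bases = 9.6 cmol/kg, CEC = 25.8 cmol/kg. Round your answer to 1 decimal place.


Step 1: BS = 100 * (sum of bases) / CEC
Step 2: BS = 100 * 9.6 / 25.8
Step 3: BS = 37.2%

37.2


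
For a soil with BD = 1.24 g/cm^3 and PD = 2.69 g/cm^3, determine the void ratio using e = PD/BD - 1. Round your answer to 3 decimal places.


Step 1: e = PD / BD - 1
Step 2: e = 2.69 / 1.24 - 1
Step 3: e = 2.16935 - 1
Step 4: e = 1.169

1.169


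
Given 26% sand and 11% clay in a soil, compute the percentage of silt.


Step 1: sand + silt + clay = 100%
Step 2: silt = 100 - sand - clay
Step 3: silt = 100 - 26 - 11
Step 4: silt = 63%

63


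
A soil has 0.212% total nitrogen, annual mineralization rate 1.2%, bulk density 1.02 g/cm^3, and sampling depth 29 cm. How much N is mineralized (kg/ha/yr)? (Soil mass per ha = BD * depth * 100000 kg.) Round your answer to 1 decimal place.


Step 1: Soil mass per ha = BD * depth * 100000 = 1.02 * 29 * 100000 = 2958000 kg
Step 2: Total N pool = soil mass * N%/100 = 2958000 * 0.212/100 = 6270.96 kg/ha
Step 3: N mineralized = N pool * rate%/100 = 6270.96 * 1.2/100 = 75.3 kg/ha/yr

75.3


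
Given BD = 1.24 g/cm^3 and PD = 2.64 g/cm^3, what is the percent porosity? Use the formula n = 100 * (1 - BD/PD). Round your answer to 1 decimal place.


Step 1: Formula: n = 100 * (1 - BD / PD)
Step 2: n = 100 * (1 - 1.24 / 2.64)
Step 3: n = 100 * (1 - 0.4697)
Step 4: n = 53.0%

53.0


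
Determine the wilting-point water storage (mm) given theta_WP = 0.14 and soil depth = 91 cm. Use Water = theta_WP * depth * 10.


Step 1: Water (mm) = theta_WP * depth * 10
Step 2: Water = 0.14 * 91 * 10
Step 3: Water = 127.4 mm

127.4


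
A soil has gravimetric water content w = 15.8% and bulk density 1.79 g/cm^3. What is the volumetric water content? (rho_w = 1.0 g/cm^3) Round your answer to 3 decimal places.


Step 1: theta = (w / 100) * BD / rho_w
Step 2: theta = (15.8 / 100) * 1.79 / 1.0
Step 3: theta = 0.158 * 1.79
Step 4: theta = 0.283

0.283


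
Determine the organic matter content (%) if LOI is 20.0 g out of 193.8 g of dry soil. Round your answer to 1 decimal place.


Step 1: OM% = 100 * LOI / sample mass
Step 2: OM = 100 * 20.0 / 193.8
Step 3: OM = 10.3%

10.3


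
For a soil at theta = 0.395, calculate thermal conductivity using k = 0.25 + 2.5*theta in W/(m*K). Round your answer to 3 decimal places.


Step 1: k = 0.25 + 2.5 * theta
Step 2: k = 0.25 + 2.5 * 0.395
Step 3: k = 0.25 + 0.988
Step 4: k = 1.238 W/(m*K)

1.238


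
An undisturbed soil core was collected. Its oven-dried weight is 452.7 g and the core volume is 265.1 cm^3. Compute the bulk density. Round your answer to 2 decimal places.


Step 1: Identify the formula: BD = dry mass / volume
Step 2: Substitute values: BD = 452.7 / 265.1
Step 3: BD = 1.71 g/cm^3

1.71


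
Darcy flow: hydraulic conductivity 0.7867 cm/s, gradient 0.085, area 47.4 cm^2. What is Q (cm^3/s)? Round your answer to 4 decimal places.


Step 1: Apply Darcy's law: Q = K * i * A
Step 2: Q = 0.7867 * 0.085 * 47.4
Step 3: Q = 3.1696 cm^3/s

3.1696


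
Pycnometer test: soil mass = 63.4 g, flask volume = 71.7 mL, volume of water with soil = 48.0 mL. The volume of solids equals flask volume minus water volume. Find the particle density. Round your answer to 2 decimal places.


Step 1: Volume of solids = flask volume - water volume with soil
Step 2: V_solids = 71.7 - 48.0 = 23.7 mL
Step 3: Particle density = mass / V_solids = 63.4 / 23.7 = 2.68 g/cm^3

2.68


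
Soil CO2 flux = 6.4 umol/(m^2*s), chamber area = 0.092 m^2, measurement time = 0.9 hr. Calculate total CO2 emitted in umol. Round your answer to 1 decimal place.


Step 1: Convert time to seconds: 0.9 hr * 3600 = 3240.0 s
Step 2: Total = flux * area * time_s
Step 3: Total = 6.4 * 0.092 * 3240.0
Step 4: Total = 1907.7 umol

1907.7


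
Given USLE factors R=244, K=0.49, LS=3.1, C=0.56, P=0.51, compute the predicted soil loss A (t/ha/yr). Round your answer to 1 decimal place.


Step 1: A = R * K * LS * C * P
Step 2: R * K = 244 * 0.49 = 119.56
Step 3: (R*K) * LS = 119.56 * 3.1 = 370.636
Step 4: * C * P = 370.636 * 0.56 * 0.51 = 105.9
Step 5: A = 105.9 t/(ha*yr)

105.9


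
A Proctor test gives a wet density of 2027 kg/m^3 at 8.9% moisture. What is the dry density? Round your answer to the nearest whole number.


Step 1: Dry density = wet density / (1 + w/100)
Step 2: Dry density = 2027 / (1 + 8.9/100)
Step 3: Dry density = 2027 / 1.089
Step 4: Dry density = 1861 kg/m^3

1861


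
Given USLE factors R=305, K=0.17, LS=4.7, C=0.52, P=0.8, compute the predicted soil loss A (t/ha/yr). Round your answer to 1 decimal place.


Step 1: A = R * K * LS * C * P
Step 2: R * K = 305 * 0.17 = 51.85
Step 3: (R*K) * LS = 51.85 * 4.7 = 243.695
Step 4: * C * P = 243.695 * 0.52 * 0.8 = 101.4
Step 5: A = 101.4 t/(ha*yr)

101.4


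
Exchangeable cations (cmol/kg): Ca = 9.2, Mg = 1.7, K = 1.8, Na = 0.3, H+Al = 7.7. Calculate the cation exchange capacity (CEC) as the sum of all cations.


Step 1: CEC = Ca + Mg + K + Na + (H+Al)
Step 2: CEC = 9.2 + 1.7 + 1.8 + 0.3 + 7.7
Step 3: CEC = 20.7 cmol/kg

20.7


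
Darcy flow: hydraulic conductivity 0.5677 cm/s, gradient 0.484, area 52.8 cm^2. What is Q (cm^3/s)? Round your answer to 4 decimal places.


Step 1: Apply Darcy's law: Q = K * i * A
Step 2: Q = 0.5677 * 0.484 * 52.8
Step 3: Q = 14.5077 cm^3/s

14.5077


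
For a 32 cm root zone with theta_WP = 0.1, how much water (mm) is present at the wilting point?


Step 1: Water (mm) = theta_WP * depth * 10
Step 2: Water = 0.1 * 32 * 10
Step 3: Water = 32.0 mm

32.0


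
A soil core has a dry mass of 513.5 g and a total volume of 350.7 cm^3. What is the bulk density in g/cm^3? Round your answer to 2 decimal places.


Step 1: Identify the formula: BD = dry mass / volume
Step 2: Substitute values: BD = 513.5 / 350.7
Step 3: BD = 1.46 g/cm^3

1.46


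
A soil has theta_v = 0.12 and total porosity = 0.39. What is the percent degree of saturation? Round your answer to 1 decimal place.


Step 1: S = 100 * theta_v / n
Step 2: S = 100 * 0.12 / 0.39
Step 3: S = 30.8%

30.8


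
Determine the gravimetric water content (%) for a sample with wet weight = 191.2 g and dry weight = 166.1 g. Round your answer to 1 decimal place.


Step 1: Water mass = wet - dry = 191.2 - 166.1 = 25.1 g
Step 2: w = 100 * water mass / dry mass
Step 3: w = 100 * 25.1 / 166.1 = 15.1%

15.1


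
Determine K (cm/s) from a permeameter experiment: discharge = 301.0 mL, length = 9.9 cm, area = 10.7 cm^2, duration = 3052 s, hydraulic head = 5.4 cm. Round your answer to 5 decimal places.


Step 1: K = Q * L / (A * t * h)
Step 2: Numerator = 301.0 * 9.9 = 2979.9
Step 3: Denominator = 10.7 * 3052 * 5.4 = 176344.56
Step 4: K = 2979.9 / 176344.56 = 0.0169 cm/s

0.0169


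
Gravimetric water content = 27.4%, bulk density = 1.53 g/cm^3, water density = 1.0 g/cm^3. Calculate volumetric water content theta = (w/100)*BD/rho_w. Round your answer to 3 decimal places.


Step 1: theta = (w / 100) * BD / rho_w
Step 2: theta = (27.4 / 100) * 1.53 / 1.0
Step 3: theta = 0.274 * 1.53
Step 4: theta = 0.419

0.419


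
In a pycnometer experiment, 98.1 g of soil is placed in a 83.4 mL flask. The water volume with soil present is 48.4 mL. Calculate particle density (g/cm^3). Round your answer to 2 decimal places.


Step 1: Volume of solids = flask volume - water volume with soil
Step 2: V_solids = 83.4 - 48.4 = 35.0 mL
Step 3: Particle density = mass / V_solids = 98.1 / 35.0 = 2.8 g/cm^3

2.8


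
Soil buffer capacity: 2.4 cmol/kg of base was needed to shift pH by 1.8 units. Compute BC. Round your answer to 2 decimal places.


Step 1: BC = change in base / change in pH
Step 2: BC = 2.4 / 1.8
Step 3: BC = 1.33 cmol/(kg*pH unit)

1.33


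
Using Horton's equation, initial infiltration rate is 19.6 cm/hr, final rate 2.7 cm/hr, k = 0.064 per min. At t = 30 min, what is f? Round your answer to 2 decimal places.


Step 1: f = fc + (f0 - fc) * exp(-k * t)
Step 2: exp(-0.064 * 30) = 0.146607
Step 3: f = 2.7 + (19.6 - 2.7) * 0.146607
Step 4: f = 2.7 + 16.9 * 0.146607
Step 5: f = 5.18 cm/hr

5.18


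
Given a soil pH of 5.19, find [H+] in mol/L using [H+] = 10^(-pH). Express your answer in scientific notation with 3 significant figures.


Step 1: [H+] = 10^(-pH)
Step 2: [H+] = 10^(-5.19)
Step 3: [H+] = 6.46e-06 mol/L

6.46e-06


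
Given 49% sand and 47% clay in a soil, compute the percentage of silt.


Step 1: sand + silt + clay = 100%
Step 2: silt = 100 - sand - clay
Step 3: silt = 100 - 49 - 47
Step 4: silt = 4%

4


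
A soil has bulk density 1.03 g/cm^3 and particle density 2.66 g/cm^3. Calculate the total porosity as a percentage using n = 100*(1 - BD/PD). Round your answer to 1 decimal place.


Step 1: Formula: n = 100 * (1 - BD / PD)
Step 2: n = 100 * (1 - 1.03 / 2.66)
Step 3: n = 100 * (1 - 0.38722)
Step 4: n = 61.3%

61.3


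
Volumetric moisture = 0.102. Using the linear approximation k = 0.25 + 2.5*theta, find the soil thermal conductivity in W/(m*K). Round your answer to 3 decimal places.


Step 1: k = 0.25 + 2.5 * theta
Step 2: k = 0.25 + 2.5 * 0.102
Step 3: k = 0.25 + 0.255
Step 4: k = 0.505 W/(m*K)

0.505


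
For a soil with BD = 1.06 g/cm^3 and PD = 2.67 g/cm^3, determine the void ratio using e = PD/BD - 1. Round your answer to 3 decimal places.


Step 1: e = PD / BD - 1
Step 2: e = 2.67 / 1.06 - 1
Step 3: e = 2.51887 - 1
Step 4: e = 1.519

1.519


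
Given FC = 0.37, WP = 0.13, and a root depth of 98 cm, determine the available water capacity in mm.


Step 1: Available water = (FC - WP) * depth * 10
Step 2: AW = (0.37 - 0.13) * 98 * 10
Step 3: AW = 0.24 * 98 * 10
Step 4: AW = 235.2 mm

235.2


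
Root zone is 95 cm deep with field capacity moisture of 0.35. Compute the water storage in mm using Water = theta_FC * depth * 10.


Step 1: Water (mm) = theta_FC * depth (cm) * 10
Step 2: Water = 0.35 * 95 * 10
Step 3: Water = 332.5 mm

332.5


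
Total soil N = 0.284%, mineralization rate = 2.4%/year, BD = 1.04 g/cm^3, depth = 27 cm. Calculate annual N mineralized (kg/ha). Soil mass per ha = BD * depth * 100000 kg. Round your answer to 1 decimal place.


Step 1: Soil mass per ha = BD * depth * 100000 = 1.04 * 27 * 100000 = 2808000 kg
Step 2: Total N pool = soil mass * N%/100 = 2808000 * 0.284/100 = 7974.72 kg/ha
Step 3: N mineralized = N pool * rate%/100 = 7974.72 * 2.4/100 = 191.4 kg/ha/yr

191.4


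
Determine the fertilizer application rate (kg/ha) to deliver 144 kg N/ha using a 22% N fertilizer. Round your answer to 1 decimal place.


Step 1: Fertilizer rate = target N / (N content / 100)
Step 2: Rate = 144 / (22 / 100)
Step 3: Rate = 144 / 0.22
Step 4: Rate = 654.5 kg/ha

654.5


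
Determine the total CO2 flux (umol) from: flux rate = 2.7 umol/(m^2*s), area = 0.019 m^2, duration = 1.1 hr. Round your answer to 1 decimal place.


Step 1: Convert time to seconds: 1.1 hr * 3600 = 3960.0 s
Step 2: Total = flux * area * time_s
Step 3: Total = 2.7 * 0.019 * 3960.0
Step 4: Total = 203.1 umol

203.1


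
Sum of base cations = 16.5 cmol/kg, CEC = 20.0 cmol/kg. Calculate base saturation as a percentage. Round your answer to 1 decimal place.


Step 1: BS = 100 * (sum of bases) / CEC
Step 2: BS = 100 * 16.5 / 20.0
Step 3: BS = 82.5%

82.5


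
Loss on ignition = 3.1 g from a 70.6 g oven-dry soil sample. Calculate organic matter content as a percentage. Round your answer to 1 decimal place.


Step 1: OM% = 100 * LOI / sample mass
Step 2: OM = 100 * 3.1 / 70.6
Step 3: OM = 4.4%

4.4


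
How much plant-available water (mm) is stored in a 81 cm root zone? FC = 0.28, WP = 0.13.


Step 1: Available water = (FC - WP) * depth * 10
Step 2: AW = (0.28 - 0.13) * 81 * 10
Step 3: AW = 0.15 * 81 * 10
Step 4: AW = 121.5 mm

121.5


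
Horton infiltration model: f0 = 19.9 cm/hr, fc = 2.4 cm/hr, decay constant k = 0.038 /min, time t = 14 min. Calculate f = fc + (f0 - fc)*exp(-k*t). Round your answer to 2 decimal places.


Step 1: f = fc + (f0 - fc) * exp(-k * t)
Step 2: exp(-0.038 * 14) = 0.587429
Step 3: f = 2.4 + (19.9 - 2.4) * 0.587429
Step 4: f = 2.4 + 17.5 * 0.587429
Step 5: f = 12.68 cm/hr

12.68


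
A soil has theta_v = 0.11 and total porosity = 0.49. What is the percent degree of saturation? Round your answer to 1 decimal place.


Step 1: S = 100 * theta_v / n
Step 2: S = 100 * 0.11 / 0.49
Step 3: S = 22.4%

22.4


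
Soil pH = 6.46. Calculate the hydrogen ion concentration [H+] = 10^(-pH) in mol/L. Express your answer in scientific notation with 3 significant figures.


Step 1: [H+] = 10^(-pH)
Step 2: [H+] = 10^(-6.46)
Step 3: [H+] = 3.47e-07 mol/L

3.47e-07


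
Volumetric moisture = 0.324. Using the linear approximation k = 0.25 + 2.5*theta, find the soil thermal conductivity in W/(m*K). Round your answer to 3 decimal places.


Step 1: k = 0.25 + 2.5 * theta
Step 2: k = 0.25 + 2.5 * 0.324
Step 3: k = 0.25 + 0.81
Step 4: k = 1.06 W/(m*K)

1.06


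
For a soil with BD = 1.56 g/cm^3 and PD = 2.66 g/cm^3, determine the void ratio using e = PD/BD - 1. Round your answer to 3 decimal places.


Step 1: e = PD / BD - 1
Step 2: e = 2.66 / 1.56 - 1
Step 3: e = 1.70513 - 1
Step 4: e = 0.705

0.705


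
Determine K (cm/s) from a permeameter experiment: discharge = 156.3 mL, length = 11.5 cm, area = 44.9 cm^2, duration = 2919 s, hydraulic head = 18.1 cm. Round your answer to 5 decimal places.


Step 1: K = Q * L / (A * t * h)
Step 2: Numerator = 156.3 * 11.5 = 1797.45
Step 3: Denominator = 44.9 * 2919 * 18.1 = 2372242.11
Step 4: K = 1797.45 / 2372242.11 = 0.00076 cm/s

0.00076


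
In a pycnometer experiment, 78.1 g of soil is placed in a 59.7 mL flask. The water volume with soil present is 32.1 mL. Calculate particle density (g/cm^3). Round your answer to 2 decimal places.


Step 1: Volume of solids = flask volume - water volume with soil
Step 2: V_solids = 59.7 - 32.1 = 27.6 mL
Step 3: Particle density = mass / V_solids = 78.1 / 27.6 = 2.83 g/cm^3

2.83


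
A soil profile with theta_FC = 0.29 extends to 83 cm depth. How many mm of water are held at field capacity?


Step 1: Water (mm) = theta_FC * depth (cm) * 10
Step 2: Water = 0.29 * 83 * 10
Step 3: Water = 240.7 mm

240.7


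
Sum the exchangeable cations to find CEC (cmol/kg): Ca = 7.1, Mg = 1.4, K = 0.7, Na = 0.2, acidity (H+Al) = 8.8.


Step 1: CEC = Ca + Mg + K + Na + (H+Al)
Step 2: CEC = 7.1 + 1.4 + 0.7 + 0.2 + 8.8
Step 3: CEC = 18.2 cmol/kg

18.2


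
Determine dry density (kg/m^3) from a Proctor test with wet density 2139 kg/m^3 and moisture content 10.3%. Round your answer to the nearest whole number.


Step 1: Dry density = wet density / (1 + w/100)
Step 2: Dry density = 2139 / (1 + 10.3/100)
Step 3: Dry density = 2139 / 1.103
Step 4: Dry density = 1939 kg/m^3

1939


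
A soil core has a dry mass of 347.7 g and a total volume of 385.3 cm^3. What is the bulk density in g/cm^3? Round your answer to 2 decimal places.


Step 1: Identify the formula: BD = dry mass / volume
Step 2: Substitute values: BD = 347.7 / 385.3
Step 3: BD = 0.9 g/cm^3

0.9


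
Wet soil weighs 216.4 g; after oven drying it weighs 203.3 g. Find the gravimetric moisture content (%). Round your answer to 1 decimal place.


Step 1: Water mass = wet - dry = 216.4 - 203.3 = 13.1 g
Step 2: w = 100 * water mass / dry mass
Step 3: w = 100 * 13.1 / 203.3 = 6.4%

6.4


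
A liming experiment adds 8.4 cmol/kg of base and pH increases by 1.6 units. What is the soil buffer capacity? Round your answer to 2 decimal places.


Step 1: BC = change in base / change in pH
Step 2: BC = 8.4 / 1.6
Step 3: BC = 5.25 cmol/(kg*pH unit)

5.25


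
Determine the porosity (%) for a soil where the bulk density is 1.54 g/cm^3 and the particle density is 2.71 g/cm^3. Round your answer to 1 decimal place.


Step 1: Formula: n = 100 * (1 - BD / PD)
Step 2: n = 100 * (1 - 1.54 / 2.71)
Step 3: n = 100 * (1 - 0.56827)
Step 4: n = 43.2%

43.2


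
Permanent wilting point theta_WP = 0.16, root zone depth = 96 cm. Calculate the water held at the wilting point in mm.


Step 1: Water (mm) = theta_WP * depth * 10
Step 2: Water = 0.16 * 96 * 10
Step 3: Water = 153.6 mm

153.6


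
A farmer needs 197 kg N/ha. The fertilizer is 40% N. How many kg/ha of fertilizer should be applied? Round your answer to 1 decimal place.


Step 1: Fertilizer rate = target N / (N content / 100)
Step 2: Rate = 197 / (40 / 100)
Step 3: Rate = 197 / 0.4
Step 4: Rate = 492.5 kg/ha

492.5


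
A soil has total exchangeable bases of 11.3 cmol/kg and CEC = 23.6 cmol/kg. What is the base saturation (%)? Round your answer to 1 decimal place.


Step 1: BS = 100 * (sum of bases) / CEC
Step 2: BS = 100 * 11.3 / 23.6
Step 3: BS = 47.9%

47.9


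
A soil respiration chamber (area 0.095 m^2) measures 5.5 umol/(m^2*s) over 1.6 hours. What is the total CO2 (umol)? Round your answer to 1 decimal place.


Step 1: Convert time to seconds: 1.6 hr * 3600 = 5760.0 s
Step 2: Total = flux * area * time_s
Step 3: Total = 5.5 * 0.095 * 5760.0
Step 4: Total = 3009.6 umol

3009.6


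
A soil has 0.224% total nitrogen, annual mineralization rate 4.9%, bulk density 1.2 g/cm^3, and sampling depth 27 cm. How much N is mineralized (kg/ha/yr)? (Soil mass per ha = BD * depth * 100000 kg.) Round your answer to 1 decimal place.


Step 1: Soil mass per ha = BD * depth * 100000 = 1.2 * 27 * 100000 = 3240000 kg
Step 2: Total N pool = soil mass * N%/100 = 3240000 * 0.224/100 = 7257.6 kg/ha
Step 3: N mineralized = N pool * rate%/100 = 7257.6 * 4.9/100 = 355.6 kg/ha/yr

355.6


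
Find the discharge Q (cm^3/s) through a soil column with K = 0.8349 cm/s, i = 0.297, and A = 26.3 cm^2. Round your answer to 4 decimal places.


Step 1: Apply Darcy's law: Q = K * i * A
Step 2: Q = 0.8349 * 0.297 * 26.3
Step 3: Q = 6.5215 cm^3/s

6.5215


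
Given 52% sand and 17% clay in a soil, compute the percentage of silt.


Step 1: sand + silt + clay = 100%
Step 2: silt = 100 - sand - clay
Step 3: silt = 100 - 52 - 17
Step 4: silt = 31%

31


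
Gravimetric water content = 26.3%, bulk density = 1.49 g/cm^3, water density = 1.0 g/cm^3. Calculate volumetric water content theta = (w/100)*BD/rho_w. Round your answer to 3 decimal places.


Step 1: theta = (w / 100) * BD / rho_w
Step 2: theta = (26.3 / 100) * 1.49 / 1.0
Step 3: theta = 0.263 * 1.49
Step 4: theta = 0.392

0.392


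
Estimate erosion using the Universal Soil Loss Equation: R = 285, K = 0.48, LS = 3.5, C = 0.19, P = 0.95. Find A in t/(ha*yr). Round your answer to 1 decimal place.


Step 1: A = R * K * LS * C * P
Step 2: R * K = 285 * 0.48 = 136.8
Step 3: (R*K) * LS = 136.8 * 3.5 = 478.8
Step 4: * C * P = 478.8 * 0.19 * 0.95 = 86.4
Step 5: A = 86.4 t/(ha*yr)

86.4


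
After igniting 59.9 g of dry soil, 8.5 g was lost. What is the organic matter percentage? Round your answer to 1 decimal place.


Step 1: OM% = 100 * LOI / sample mass
Step 2: OM = 100 * 8.5 / 59.9
Step 3: OM = 14.2%

14.2


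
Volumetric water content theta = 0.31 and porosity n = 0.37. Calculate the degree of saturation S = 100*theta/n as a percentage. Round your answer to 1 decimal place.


Step 1: S = 100 * theta_v / n
Step 2: S = 100 * 0.31 / 0.37
Step 3: S = 83.8%

83.8


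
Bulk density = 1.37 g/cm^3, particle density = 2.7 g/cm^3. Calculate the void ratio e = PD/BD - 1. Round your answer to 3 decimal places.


Step 1: e = PD / BD - 1
Step 2: e = 2.7 / 1.37 - 1
Step 3: e = 1.9708 - 1
Step 4: e = 0.971

0.971


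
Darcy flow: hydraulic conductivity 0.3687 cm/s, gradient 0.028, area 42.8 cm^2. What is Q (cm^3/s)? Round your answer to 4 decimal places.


Step 1: Apply Darcy's law: Q = K * i * A
Step 2: Q = 0.3687 * 0.028 * 42.8
Step 3: Q = 0.4419 cm^3/s

0.4419


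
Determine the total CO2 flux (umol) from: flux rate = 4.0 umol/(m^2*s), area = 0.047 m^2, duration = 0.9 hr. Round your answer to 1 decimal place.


Step 1: Convert time to seconds: 0.9 hr * 3600 = 3240.0 s
Step 2: Total = flux * area * time_s
Step 3: Total = 4.0 * 0.047 * 3240.0
Step 4: Total = 609.1 umol

609.1


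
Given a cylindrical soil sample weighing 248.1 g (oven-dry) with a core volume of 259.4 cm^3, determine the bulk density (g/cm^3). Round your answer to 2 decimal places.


Step 1: Identify the formula: BD = dry mass / volume
Step 2: Substitute values: BD = 248.1 / 259.4
Step 3: BD = 0.96 g/cm^3

0.96


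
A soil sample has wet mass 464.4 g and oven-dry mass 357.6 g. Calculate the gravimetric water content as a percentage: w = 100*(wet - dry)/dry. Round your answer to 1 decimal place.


Step 1: Water mass = wet - dry = 464.4 - 357.6 = 106.8 g
Step 2: w = 100 * water mass / dry mass
Step 3: w = 100 * 106.8 / 357.6 = 29.9%

29.9


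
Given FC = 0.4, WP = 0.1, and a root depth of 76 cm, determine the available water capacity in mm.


Step 1: Available water = (FC - WP) * depth * 10
Step 2: AW = (0.4 - 0.1) * 76 * 10
Step 3: AW = 0.3 * 76 * 10
Step 4: AW = 228.0 mm

228.0


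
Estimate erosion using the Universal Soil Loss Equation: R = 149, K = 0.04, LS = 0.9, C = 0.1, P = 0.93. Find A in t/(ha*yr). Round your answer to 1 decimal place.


Step 1: A = R * K * LS * C * P
Step 2: R * K = 149 * 0.04 = 5.96
Step 3: (R*K) * LS = 5.96 * 0.9 = 5.364
Step 4: * C * P = 5.364 * 0.1 * 0.93 = 0.5
Step 5: A = 0.5 t/(ha*yr)

0.5


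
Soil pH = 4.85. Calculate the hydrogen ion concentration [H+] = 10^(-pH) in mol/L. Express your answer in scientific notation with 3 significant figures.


Step 1: [H+] = 10^(-pH)
Step 2: [H+] = 10^(-4.85)
Step 3: [H+] = 1.41e-05 mol/L

1.41e-05


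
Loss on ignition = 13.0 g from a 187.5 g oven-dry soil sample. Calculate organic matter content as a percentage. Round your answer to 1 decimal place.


Step 1: OM% = 100 * LOI / sample mass
Step 2: OM = 100 * 13.0 / 187.5
Step 3: OM = 6.9%

6.9


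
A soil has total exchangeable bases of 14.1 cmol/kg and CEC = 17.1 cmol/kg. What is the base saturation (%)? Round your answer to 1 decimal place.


Step 1: BS = 100 * (sum of bases) / CEC
Step 2: BS = 100 * 14.1 / 17.1
Step 3: BS = 82.5%

82.5


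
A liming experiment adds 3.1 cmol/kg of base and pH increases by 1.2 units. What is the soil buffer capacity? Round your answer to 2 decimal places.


Step 1: BC = change in base / change in pH
Step 2: BC = 3.1 / 1.2
Step 3: BC = 2.58 cmol/(kg*pH unit)

2.58


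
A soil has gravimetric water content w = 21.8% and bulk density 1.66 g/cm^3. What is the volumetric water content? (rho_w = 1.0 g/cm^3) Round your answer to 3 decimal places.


Step 1: theta = (w / 100) * BD / rho_w
Step 2: theta = (21.8 / 100) * 1.66 / 1.0
Step 3: theta = 0.218 * 1.66
Step 4: theta = 0.362

0.362
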